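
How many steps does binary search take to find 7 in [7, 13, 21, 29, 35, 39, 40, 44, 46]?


Search for 7:
[0,8] mid=4 arr[4]=35
[0,3] mid=1 arr[1]=13
[0,0] mid=0 arr[0]=7
Total: 3 comparisons


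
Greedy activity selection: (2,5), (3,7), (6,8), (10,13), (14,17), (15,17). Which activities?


Greedy: pick earliest-ending, then skip overlaps.
Selected (4 activities): [(2, 5), (6, 8), (10, 13), (14, 17)]


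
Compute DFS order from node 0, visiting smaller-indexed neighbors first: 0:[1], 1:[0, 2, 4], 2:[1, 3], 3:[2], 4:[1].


DFS stack-based: start with [0]
Visit order: [0, 1, 2, 3, 4]


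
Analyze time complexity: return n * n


Analysis: constant-time operation, no loop
Complexity: O(1)


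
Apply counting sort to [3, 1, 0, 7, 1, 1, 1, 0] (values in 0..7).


Count array: [2, 4, 0, 1, 0, 0, 0, 1]
Reconstruct: [0, 0, 1, 1, 1, 1, 3, 7]


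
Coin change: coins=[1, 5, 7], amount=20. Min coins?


dp[0]=0; dp[i]=1+min(dp[i-c] for c in coins)
...dp[15]=3, dp[16]=4, dp[17]=3, dp[18]=4, dp[19]=3, dp[20]=4
Minimum coins for 20 = 4


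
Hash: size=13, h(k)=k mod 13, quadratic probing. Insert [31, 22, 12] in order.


Insertions: 31->slot 5; 22->slot 9; 12->slot 12
Table: [None, None, None, None, None, 31, None, None, None, 22, None, None, 12]


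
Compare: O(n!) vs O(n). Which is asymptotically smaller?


linear grows slower than factorial
O(n) is asymptotically smaller; O(n!) grows faster


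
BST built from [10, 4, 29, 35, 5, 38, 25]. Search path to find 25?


BST root = 10
Search for 25: compare at each node
Path: [10, 29, 25]


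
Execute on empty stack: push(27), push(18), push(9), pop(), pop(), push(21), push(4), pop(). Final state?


push(27) -> [27]
push(18) -> [27, 18]
push(9) -> [27, 18, 9]
pop() returns 9 -> [27, 18]
pop() returns 18 -> [27]
push(21) -> [27, 21]
push(4) -> [27, 21, 4]
pop() returns 4 -> [27, 21]
Final stack (bottom to top): [27, 21]


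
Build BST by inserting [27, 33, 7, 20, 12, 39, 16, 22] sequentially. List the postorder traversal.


Root = 27; build tree by BST insertion.
Postorder traversal: [16, 12, 22, 20, 7, 39, 33, 27]


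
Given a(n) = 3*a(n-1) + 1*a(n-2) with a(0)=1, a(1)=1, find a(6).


Build bottom-up:
...a(4)=43, a(5)=142, a(6)=3*142+1*43=469


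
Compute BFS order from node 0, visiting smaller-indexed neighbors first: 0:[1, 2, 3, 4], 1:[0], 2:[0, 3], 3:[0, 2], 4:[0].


BFS queue: start with [0]
Visit order: [0, 1, 2, 3, 4]


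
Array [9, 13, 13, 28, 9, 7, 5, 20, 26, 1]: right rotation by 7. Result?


Right rotate by 7: [28, 9, 7, 5, 20, 26, 1, 9, 13, 13]


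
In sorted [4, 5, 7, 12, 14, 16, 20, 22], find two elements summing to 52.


Two pointers: lo=0, hi=7
No pair sums to 52


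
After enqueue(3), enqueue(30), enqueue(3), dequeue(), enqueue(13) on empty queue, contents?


enqueue(3) -> [3]
enqueue(30) -> [3, 30]
enqueue(3) -> [3, 30, 3]
dequeue() returns 3 -> [30, 3]
enqueue(13) -> [30, 3, 13]
Final queue (front to back): [30, 3, 13]


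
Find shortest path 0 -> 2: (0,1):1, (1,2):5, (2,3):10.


Dijkstra from 0:
Distances: {0: 0, 1: 1, 2: 6, 3: 16}
Shortest distance to 2 = 6, path = [0, 1, 2]


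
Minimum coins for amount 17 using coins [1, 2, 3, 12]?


dp[0]=0; dp[i]=1+min(dp[i-c] for c in coins)
...dp[12]=1, dp[13]=2, dp[14]=2, dp[15]=2, dp[16]=3, dp[17]=3
Minimum coins for 17 = 3


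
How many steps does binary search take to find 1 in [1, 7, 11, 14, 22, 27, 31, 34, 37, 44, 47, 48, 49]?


Search for 1:
[0,12] mid=6 arr[6]=31
[0,5] mid=2 arr[2]=11
[0,1] mid=0 arr[0]=1
Total: 3 comparisons


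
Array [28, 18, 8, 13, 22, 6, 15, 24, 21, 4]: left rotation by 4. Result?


Left rotate by 4: [22, 6, 15, 24, 21, 4, 28, 18, 8, 13]


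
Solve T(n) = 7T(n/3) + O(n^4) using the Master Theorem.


a=7, b=3, c=4. log_3(7)=1.771 < c=4. Case 3: O(n^c) = O(n^4)
Complexity: O(n^4)


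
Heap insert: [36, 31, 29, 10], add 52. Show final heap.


Append 52: [36, 31, 29, 10, 52]
Bubble up: swap idx 4(52) with idx 1(31); swap idx 1(52) with idx 0(36)
Result: [52, 36, 29, 10, 31]


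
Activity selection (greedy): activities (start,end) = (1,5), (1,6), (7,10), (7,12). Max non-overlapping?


Greedy: pick earliest-ending, then skip overlaps.
Selected (2 activities): [(1, 5), (7, 10)]


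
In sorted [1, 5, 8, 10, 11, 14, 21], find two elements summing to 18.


Two pointers: lo=0, hi=6
Found pair: (8, 10) summing to 18


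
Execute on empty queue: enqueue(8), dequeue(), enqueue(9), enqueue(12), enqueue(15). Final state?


enqueue(8) -> [8]
dequeue() returns 8 -> []
enqueue(9) -> [9]
enqueue(12) -> [9, 12]
enqueue(15) -> [9, 12, 15]
Final queue (front to back): [9, 12, 15]


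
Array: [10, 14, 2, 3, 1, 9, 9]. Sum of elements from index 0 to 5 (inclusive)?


Prefix sums: [0, 10, 24, 26, 29, 30, 39, 48]
Sum[0..5] = prefix[6] - prefix[0] = 39 - 0 = 39


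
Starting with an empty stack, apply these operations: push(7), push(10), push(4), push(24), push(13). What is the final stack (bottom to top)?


push(7) -> [7]
push(10) -> [7, 10]
push(4) -> [7, 10, 4]
push(24) -> [7, 10, 4, 24]
push(13) -> [7, 10, 4, 24, 13]
Final stack (bottom to top): [7, 10, 4, 24, 13]


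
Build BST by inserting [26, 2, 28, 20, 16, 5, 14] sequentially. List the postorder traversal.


Root = 26; build tree by BST insertion.
Postorder traversal: [14, 5, 16, 20, 2, 28, 26]


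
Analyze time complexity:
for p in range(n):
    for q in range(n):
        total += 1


Per nesting level: O(n) * O(n) = O(n^2)
Complexity: O(n^2)


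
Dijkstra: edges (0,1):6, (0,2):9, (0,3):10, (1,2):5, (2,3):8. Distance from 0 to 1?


Dijkstra from 0:
Distances: {0: 0, 1: 6, 2: 9, 3: 10}
Shortest distance to 1 = 6, path = [0, 1]


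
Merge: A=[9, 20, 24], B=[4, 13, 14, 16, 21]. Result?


Compare heads, take smaller each step.
Merged: [4, 9, 13, 14, 16, 20, 21, 24]


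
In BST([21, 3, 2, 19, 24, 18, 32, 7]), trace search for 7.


BST root = 21
Search for 7: compare at each node
Path: [21, 3, 19, 18, 7]


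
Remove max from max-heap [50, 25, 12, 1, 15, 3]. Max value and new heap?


Max = 50
Replace root with last, heapify down
Resulting heap: [25, 15, 12, 1, 3]


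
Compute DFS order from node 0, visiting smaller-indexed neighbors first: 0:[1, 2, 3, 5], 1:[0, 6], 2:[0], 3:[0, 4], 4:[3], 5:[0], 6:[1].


DFS stack-based: start with [0]
Visit order: [0, 1, 6, 2, 3, 4, 5]


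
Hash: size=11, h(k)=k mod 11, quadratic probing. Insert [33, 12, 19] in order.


Insertions: 33->slot 0; 12->slot 1; 19->slot 8
Table: [33, 12, None, None, None, None, None, None, 19, None, None]


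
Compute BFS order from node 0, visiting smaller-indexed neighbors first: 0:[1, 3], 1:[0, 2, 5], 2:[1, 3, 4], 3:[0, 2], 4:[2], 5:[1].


BFS queue: start with [0]
Visit order: [0, 1, 3, 2, 5, 4]


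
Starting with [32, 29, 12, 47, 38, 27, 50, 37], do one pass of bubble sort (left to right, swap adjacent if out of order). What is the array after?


After one pass: [29, 12, 32, 38, 27, 47, 37, 50]


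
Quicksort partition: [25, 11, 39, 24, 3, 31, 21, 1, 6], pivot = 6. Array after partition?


Elements <= 6 go left of pivot.
Result: [3, 1, 6, 24, 25, 31, 21, 11, 39], pivot at index 2


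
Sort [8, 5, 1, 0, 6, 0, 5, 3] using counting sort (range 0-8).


Count array: [2, 1, 0, 1, 0, 2, 1, 0, 1]
Reconstruct: [0, 0, 1, 3, 5, 5, 6, 8]


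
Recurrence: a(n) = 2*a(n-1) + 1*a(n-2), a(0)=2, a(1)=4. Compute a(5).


Build bottom-up:
...a(3)=24, a(4)=58, a(5)=2*58+1*24=140


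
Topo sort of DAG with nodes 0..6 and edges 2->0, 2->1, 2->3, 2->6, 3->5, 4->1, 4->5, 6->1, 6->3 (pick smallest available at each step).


Kahn's algorithm, process smallest node first
Order: [2, 0, 4, 6, 1, 3, 5]


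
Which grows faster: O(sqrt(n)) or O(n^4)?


sublinear grows slower than quartic
O(sqrt(n)) is asymptotically smaller; O(n^4) grows faster


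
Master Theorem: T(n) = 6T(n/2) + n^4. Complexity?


a=6, b=2, c=4. log_2(6)=2.585 < c=4. Case 3: O(n^c) = O(n^4)
Complexity: O(n^4)


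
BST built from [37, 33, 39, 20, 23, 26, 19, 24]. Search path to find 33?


BST root = 37
Search for 33: compare at each node
Path: [37, 33]


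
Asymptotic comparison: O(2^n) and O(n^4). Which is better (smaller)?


quartic grows slower than exponential
O(n^4) is asymptotically smaller; O(2^n) grows faster


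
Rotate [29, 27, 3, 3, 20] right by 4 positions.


Right rotate by 4: [27, 3, 3, 20, 29]


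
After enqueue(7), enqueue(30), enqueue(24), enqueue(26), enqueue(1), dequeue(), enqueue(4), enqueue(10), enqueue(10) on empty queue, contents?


enqueue(7) -> [7]
enqueue(30) -> [7, 30]
enqueue(24) -> [7, 30, 24]
enqueue(26) -> [7, 30, 24, 26]
enqueue(1) -> [7, 30, 24, 26, 1]
dequeue() returns 7 -> [30, 24, 26, 1]
enqueue(4) -> [30, 24, 26, 1, 4]
enqueue(10) -> [30, 24, 26, 1, 4, 10]
enqueue(10) -> [30, 24, 26, 1, 4, 10, 10]
Final queue (front to back): [30, 24, 26, 1, 4, 10, 10]


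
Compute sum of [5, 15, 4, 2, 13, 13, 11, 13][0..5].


Prefix sums: [0, 5, 20, 24, 26, 39, 52, 63, 76]
Sum[0..5] = prefix[6] - prefix[0] = 52 - 0 = 52


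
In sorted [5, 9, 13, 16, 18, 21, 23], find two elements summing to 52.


Two pointers: lo=0, hi=6
No pair sums to 52


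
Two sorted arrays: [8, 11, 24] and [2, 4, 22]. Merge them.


Compare heads, take smaller each step.
Merged: [2, 4, 8, 11, 22, 24]


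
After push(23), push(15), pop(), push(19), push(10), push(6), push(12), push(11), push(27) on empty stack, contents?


push(23) -> [23]
push(15) -> [23, 15]
pop() returns 15 -> [23]
push(19) -> [23, 19]
push(10) -> [23, 19, 10]
push(6) -> [23, 19, 10, 6]
push(12) -> [23, 19, 10, 6, 12]
push(11) -> [23, 19, 10, 6, 12, 11]
push(27) -> [23, 19, 10, 6, 12, 11, 27]
Final stack (bottom to top): [23, 19, 10, 6, 12, 11, 27]


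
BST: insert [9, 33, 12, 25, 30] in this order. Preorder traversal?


Root = 9; build tree by BST insertion.
Preorder traversal: [9, 33, 12, 25, 30]


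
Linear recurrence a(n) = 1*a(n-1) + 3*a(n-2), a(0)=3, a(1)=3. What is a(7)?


Build bottom-up:
...a(5)=120, a(6)=291, a(7)=1*291+3*120=651


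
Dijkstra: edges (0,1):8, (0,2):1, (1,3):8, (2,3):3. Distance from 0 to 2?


Dijkstra from 0:
Distances: {0: 0, 1: 8, 2: 1, 3: 4}
Shortest distance to 2 = 1, path = [0, 2]


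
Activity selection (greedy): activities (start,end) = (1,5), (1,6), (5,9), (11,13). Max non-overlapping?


Greedy: pick earliest-ending, then skip overlaps.
Selected (3 activities): [(1, 5), (5, 9), (11, 13)]


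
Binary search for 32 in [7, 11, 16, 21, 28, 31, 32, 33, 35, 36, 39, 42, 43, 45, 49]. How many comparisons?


Search for 32:
[0,14] mid=7 arr[7]=33
[0,6] mid=3 arr[3]=21
[4,6] mid=5 arr[5]=31
[6,6] mid=6 arr[6]=32
Total: 4 comparisons


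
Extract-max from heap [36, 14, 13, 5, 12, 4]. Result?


Max = 36
Replace root with last, heapify down
Resulting heap: [14, 12, 13, 5, 4]


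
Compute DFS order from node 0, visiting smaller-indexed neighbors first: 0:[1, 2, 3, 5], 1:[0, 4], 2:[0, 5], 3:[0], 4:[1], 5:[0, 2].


DFS stack-based: start with [0]
Visit order: [0, 1, 4, 2, 5, 3]


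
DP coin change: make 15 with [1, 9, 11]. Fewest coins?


dp[0]=0; dp[i]=1+min(dp[i-c] for c in coins)
...dp[10]=2, dp[11]=1, dp[12]=2, dp[13]=3, dp[14]=4, dp[15]=5
Minimum coins for 15 = 5


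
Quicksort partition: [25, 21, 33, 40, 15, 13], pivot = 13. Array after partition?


Elements <= 13 go left of pivot.
Result: [13, 21, 33, 40, 15, 25], pivot at index 0


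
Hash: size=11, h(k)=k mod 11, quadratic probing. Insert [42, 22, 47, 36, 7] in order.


Insertions: 42->slot 9; 22->slot 0; 47->slot 3; 36->slot 4; 7->slot 7
Table: [22, None, None, 47, 36, None, None, 7, None, 42, None]


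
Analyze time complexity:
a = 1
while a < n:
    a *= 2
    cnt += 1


Per nesting level: O(log n) = O(log n)
Complexity: O(log n)


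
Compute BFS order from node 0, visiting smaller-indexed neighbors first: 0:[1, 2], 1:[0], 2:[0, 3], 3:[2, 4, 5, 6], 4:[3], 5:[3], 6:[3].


BFS queue: start with [0]
Visit order: [0, 1, 2, 3, 4, 5, 6]


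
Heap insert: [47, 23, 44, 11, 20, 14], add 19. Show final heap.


Append 19: [47, 23, 44, 11, 20, 14, 19]
Bubble up: no swaps needed
Result: [47, 23, 44, 11, 20, 14, 19]


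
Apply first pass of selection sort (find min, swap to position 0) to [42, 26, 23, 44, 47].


After one pass: [23, 26, 42, 44, 47]


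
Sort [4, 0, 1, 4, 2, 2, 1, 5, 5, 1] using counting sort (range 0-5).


Count array: [1, 3, 2, 0, 2, 2]
Reconstruct: [0, 1, 1, 1, 2, 2, 4, 4, 5, 5]


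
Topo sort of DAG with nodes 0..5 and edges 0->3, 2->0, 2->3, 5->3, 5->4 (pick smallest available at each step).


Kahn's algorithm, process smallest node first
Order: [1, 2, 0, 5, 3, 4]


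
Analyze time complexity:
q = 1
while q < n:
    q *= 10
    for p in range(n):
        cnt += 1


Per nesting level: O(log n) * O(n) = O(n log n)
Complexity: O(n log n)


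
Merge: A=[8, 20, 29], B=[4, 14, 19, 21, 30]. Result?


Compare heads, take smaller each step.
Merged: [4, 8, 14, 19, 20, 21, 29, 30]


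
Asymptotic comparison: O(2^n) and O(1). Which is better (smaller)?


constant grows slower than exponential
O(1) is asymptotically smaller; O(2^n) grows faster


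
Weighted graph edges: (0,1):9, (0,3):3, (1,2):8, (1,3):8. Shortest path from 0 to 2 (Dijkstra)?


Dijkstra from 0:
Distances: {0: 0, 1: 9, 2: 17, 3: 3}
Shortest distance to 2 = 17, path = [0, 1, 2]


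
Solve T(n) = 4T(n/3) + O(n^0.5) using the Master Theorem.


a=4, b=3, c=0.5. log_3(4)=1.262 > c=0.5. Case 1: O(n^log_b(a)) = O(n^1.262)
Complexity: O(n^1.262)


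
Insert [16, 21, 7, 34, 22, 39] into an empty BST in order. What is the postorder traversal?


Root = 16; build tree by BST insertion.
Postorder traversal: [7, 22, 39, 34, 21, 16]


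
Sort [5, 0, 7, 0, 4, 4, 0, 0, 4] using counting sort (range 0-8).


Count array: [4, 0, 0, 0, 3, 1, 0, 1, 0]
Reconstruct: [0, 0, 0, 0, 4, 4, 4, 5, 7]


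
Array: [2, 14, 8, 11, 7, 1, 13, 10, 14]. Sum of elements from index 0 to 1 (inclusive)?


Prefix sums: [0, 2, 16, 24, 35, 42, 43, 56, 66, 80]
Sum[0..1] = prefix[2] - prefix[0] = 16 - 0 = 16


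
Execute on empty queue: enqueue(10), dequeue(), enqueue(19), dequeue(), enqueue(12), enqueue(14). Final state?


enqueue(10) -> [10]
dequeue() returns 10 -> []
enqueue(19) -> [19]
dequeue() returns 19 -> []
enqueue(12) -> [12]
enqueue(14) -> [12, 14]
Final queue (front to back): [12, 14]


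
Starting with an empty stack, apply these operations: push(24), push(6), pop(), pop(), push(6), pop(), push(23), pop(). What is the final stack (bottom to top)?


push(24) -> [24]
push(6) -> [24, 6]
pop() returns 6 -> [24]
pop() returns 24 -> []
push(6) -> [6]
pop() returns 6 -> []
push(23) -> [23]
pop() returns 23 -> []
Final stack (bottom to top): []


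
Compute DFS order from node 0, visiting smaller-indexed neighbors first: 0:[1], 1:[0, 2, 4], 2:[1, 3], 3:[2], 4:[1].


DFS stack-based: start with [0]
Visit order: [0, 1, 2, 3, 4]


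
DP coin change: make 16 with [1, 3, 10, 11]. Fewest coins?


dp[0]=0; dp[i]=1+min(dp[i-c] for c in coins)
...dp[11]=1, dp[12]=2, dp[13]=2, dp[14]=2, dp[15]=3, dp[16]=3
Minimum coins for 16 = 3


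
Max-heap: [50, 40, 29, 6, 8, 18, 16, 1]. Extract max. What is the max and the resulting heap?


Max = 50
Replace root with last, heapify down
Resulting heap: [40, 8, 29, 6, 1, 18, 16]


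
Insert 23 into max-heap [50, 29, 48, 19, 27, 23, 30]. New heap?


Append 23: [50, 29, 48, 19, 27, 23, 30, 23]
Bubble up: swap idx 7(23) with idx 3(19)
Result: [50, 29, 48, 23, 27, 23, 30, 19]


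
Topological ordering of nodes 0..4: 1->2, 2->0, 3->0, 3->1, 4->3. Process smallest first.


Kahn's algorithm, process smallest node first
Order: [4, 3, 1, 2, 0]


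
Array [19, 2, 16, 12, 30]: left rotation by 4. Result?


Left rotate by 4: [30, 19, 2, 16, 12]


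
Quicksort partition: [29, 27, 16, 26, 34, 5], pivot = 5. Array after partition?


Elements <= 5 go left of pivot.
Result: [5, 27, 16, 26, 34, 29], pivot at index 0


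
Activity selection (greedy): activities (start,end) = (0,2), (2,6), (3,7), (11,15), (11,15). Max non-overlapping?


Greedy: pick earliest-ending, then skip overlaps.
Selected (3 activities): [(0, 2), (2, 6), (11, 15)]


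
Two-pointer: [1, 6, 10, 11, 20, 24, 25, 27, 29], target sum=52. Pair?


Two pointers: lo=0, hi=8
Found pair: (25, 27) summing to 52


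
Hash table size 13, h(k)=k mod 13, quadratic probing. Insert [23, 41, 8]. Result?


Insertions: 23->slot 10; 41->slot 2; 8->slot 8
Table: [None, None, 41, None, None, None, None, None, 8, None, 23, None, None]


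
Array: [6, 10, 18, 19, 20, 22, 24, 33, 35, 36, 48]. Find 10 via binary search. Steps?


Search for 10:
[0,10] mid=5 arr[5]=22
[0,4] mid=2 arr[2]=18
[0,1] mid=0 arr[0]=6
[1,1] mid=1 arr[1]=10
Total: 4 comparisons


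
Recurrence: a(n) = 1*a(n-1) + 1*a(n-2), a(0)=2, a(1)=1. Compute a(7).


Build bottom-up:
...a(5)=11, a(6)=18, a(7)=1*18+1*11=29


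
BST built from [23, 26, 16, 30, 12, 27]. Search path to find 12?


BST root = 23
Search for 12: compare at each node
Path: [23, 16, 12]


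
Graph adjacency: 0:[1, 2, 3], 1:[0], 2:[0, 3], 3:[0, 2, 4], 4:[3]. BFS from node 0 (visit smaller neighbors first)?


BFS queue: start with [0]
Visit order: [0, 1, 2, 3, 4]


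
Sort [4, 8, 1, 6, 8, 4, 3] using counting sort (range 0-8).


Count array: [0, 1, 0, 1, 2, 0, 1, 0, 2]
Reconstruct: [1, 3, 4, 4, 6, 8, 8]


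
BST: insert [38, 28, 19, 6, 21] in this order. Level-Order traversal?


Root = 38; build tree by BST insertion.
Level-Order traversal: [38, 28, 19, 6, 21]


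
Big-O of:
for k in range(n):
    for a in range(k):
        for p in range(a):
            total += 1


Per nesting level: O(n) * O(n) [triangular over k] * O(n) [triangular over a] = O(n^3)
Complexity: O(n^3)


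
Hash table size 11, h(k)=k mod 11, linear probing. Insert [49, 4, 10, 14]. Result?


Insertions: 49->slot 5; 4->slot 4; 10->slot 10; 14->slot 3
Table: [None, None, None, 14, 4, 49, None, None, None, None, 10]


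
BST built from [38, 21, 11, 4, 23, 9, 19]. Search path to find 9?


BST root = 38
Search for 9: compare at each node
Path: [38, 21, 11, 4, 9]


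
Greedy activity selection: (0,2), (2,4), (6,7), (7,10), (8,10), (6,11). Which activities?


Greedy: pick earliest-ending, then skip overlaps.
Selected (4 activities): [(0, 2), (2, 4), (6, 7), (7, 10)]


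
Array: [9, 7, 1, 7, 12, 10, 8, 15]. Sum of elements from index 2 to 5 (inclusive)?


Prefix sums: [0, 9, 16, 17, 24, 36, 46, 54, 69]
Sum[2..5] = prefix[6] - prefix[2] = 46 - 16 = 30


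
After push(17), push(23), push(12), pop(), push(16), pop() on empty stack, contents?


push(17) -> [17]
push(23) -> [17, 23]
push(12) -> [17, 23, 12]
pop() returns 12 -> [17, 23]
push(16) -> [17, 23, 16]
pop() returns 16 -> [17, 23]
Final stack (bottom to top): [17, 23]


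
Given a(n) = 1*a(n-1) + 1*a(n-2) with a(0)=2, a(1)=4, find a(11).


Build bottom-up:
...a(9)=178, a(10)=288, a(11)=1*288+1*178=466


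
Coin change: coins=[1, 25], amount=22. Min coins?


dp[0]=0; dp[i]=1+min(dp[i-c] for c in coins)
...dp[17]=17, dp[18]=18, dp[19]=19, dp[20]=20, dp[21]=21, dp[22]=22
Minimum coins for 22 = 22


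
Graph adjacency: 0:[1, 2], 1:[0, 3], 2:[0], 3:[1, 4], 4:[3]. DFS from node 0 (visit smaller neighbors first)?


DFS stack-based: start with [0]
Visit order: [0, 1, 3, 4, 2]


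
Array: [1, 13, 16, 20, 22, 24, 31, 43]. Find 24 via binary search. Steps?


Search for 24:
[0,7] mid=3 arr[3]=20
[4,7] mid=5 arr[5]=24
Total: 2 comparisons


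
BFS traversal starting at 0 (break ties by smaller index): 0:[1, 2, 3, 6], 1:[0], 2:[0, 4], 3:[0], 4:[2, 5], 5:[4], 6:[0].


BFS queue: start with [0]
Visit order: [0, 1, 2, 3, 6, 4, 5]


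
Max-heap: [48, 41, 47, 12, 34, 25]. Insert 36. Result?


Append 36: [48, 41, 47, 12, 34, 25, 36]
Bubble up: no swaps needed
Result: [48, 41, 47, 12, 34, 25, 36]


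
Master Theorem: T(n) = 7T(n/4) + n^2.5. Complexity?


a=7, b=4, c=2.5. log_4(7)=1.404 < c=2.5. Case 3: O(n^c) = O(n^2.500)
Complexity: O(n^2.500)


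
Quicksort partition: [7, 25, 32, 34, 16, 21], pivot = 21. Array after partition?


Elements <= 21 go left of pivot.
Result: [7, 16, 21, 34, 25, 32], pivot at index 2


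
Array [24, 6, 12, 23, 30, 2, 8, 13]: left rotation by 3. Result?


Left rotate by 3: [23, 30, 2, 8, 13, 24, 6, 12]


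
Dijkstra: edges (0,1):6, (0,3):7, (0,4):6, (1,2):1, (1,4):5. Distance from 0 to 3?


Dijkstra from 0:
Distances: {0: 0, 1: 6, 2: 7, 3: 7, 4: 6}
Shortest distance to 3 = 7, path = [0, 3]


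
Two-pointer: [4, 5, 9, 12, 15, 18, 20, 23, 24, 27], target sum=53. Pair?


Two pointers: lo=0, hi=9
No pair sums to 53


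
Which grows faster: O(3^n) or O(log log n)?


double-logarithmic grows slower than exponential (base 3)
O(log log n) is asymptotically smaller; O(3^n) grows faster


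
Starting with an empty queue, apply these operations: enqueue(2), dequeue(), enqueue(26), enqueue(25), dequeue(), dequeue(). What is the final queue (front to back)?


enqueue(2) -> [2]
dequeue() returns 2 -> []
enqueue(26) -> [26]
enqueue(25) -> [26, 25]
dequeue() returns 26 -> [25]
dequeue() returns 25 -> []
Final queue (front to back): []


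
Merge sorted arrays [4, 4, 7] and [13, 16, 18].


Compare heads, take smaller each step.
Merged: [4, 4, 7, 13, 16, 18]


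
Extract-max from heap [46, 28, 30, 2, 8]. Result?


Max = 46
Replace root with last, heapify down
Resulting heap: [30, 28, 8, 2]


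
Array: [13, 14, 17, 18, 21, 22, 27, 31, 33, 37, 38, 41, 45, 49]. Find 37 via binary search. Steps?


Search for 37:
[0,13] mid=6 arr[6]=27
[7,13] mid=10 arr[10]=38
[7,9] mid=8 arr[8]=33
[9,9] mid=9 arr[9]=37
Total: 4 comparisons


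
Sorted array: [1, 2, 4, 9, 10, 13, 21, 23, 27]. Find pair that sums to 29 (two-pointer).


Two pointers: lo=0, hi=8
Found pair: (2, 27) summing to 29


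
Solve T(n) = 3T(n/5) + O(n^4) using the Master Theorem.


a=3, b=5, c=4. log_5(3)=0.683 < c=4. Case 3: O(n^c) = O(n^4)
Complexity: O(n^4)


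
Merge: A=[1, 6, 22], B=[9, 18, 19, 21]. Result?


Compare heads, take smaller each step.
Merged: [1, 6, 9, 18, 19, 21, 22]


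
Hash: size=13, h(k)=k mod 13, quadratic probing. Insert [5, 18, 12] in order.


Insertions: 5->slot 5; 18->slot 6; 12->slot 12
Table: [None, None, None, None, None, 5, 18, None, None, None, None, None, 12]


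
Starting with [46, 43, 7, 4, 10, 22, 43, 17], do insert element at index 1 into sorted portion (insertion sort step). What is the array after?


After one pass: [43, 46, 7, 4, 10, 22, 43, 17]


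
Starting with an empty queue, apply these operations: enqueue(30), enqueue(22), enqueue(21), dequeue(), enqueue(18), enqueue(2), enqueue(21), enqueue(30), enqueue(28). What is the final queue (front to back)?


enqueue(30) -> [30]
enqueue(22) -> [30, 22]
enqueue(21) -> [30, 22, 21]
dequeue() returns 30 -> [22, 21]
enqueue(18) -> [22, 21, 18]
enqueue(2) -> [22, 21, 18, 2]
enqueue(21) -> [22, 21, 18, 2, 21]
enqueue(30) -> [22, 21, 18, 2, 21, 30]
enqueue(28) -> [22, 21, 18, 2, 21, 30, 28]
Final queue (front to back): [22, 21, 18, 2, 21, 30, 28]


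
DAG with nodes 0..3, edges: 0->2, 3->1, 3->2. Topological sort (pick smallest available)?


Kahn's algorithm, process smallest node first
Order: [0, 3, 1, 2]


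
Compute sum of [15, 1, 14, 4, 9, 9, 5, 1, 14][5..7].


Prefix sums: [0, 15, 16, 30, 34, 43, 52, 57, 58, 72]
Sum[5..7] = prefix[8] - prefix[5] = 58 - 43 = 15


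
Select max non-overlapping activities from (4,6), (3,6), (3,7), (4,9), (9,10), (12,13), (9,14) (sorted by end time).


Greedy: pick earliest-ending, then skip overlaps.
Selected (3 activities): [(4, 6), (9, 10), (12, 13)]


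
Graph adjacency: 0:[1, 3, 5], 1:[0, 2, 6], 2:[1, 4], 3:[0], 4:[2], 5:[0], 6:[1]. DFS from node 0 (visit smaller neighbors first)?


DFS stack-based: start with [0]
Visit order: [0, 1, 2, 4, 6, 3, 5]


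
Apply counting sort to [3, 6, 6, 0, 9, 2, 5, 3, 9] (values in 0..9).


Count array: [1, 0, 1, 2, 0, 1, 2, 0, 0, 2]
Reconstruct: [0, 2, 3, 3, 5, 6, 6, 9, 9]


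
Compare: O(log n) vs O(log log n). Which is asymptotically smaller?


double-logarithmic grows slower than logarithmic
O(log log n) is asymptotically smaller; O(log n) grows faster


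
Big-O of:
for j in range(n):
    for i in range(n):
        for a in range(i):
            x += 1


Per nesting level: O(n) * O(n) * O(n) [triangular over i] = O(n^3)
Complexity: O(n^3)


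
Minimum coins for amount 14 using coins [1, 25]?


dp[0]=0; dp[i]=1+min(dp[i-c] for c in coins)
...dp[9]=9, dp[10]=10, dp[11]=11, dp[12]=12, dp[13]=13, dp[14]=14
Minimum coins for 14 = 14


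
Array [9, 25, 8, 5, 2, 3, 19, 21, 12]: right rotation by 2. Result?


Right rotate by 2: [21, 12, 9, 25, 8, 5, 2, 3, 19]


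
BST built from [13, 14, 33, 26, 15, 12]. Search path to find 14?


BST root = 13
Search for 14: compare at each node
Path: [13, 14]


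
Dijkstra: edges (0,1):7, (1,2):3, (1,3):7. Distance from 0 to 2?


Dijkstra from 0:
Distances: {0: 0, 1: 7, 2: 10, 3: 14}
Shortest distance to 2 = 10, path = [0, 1, 2]


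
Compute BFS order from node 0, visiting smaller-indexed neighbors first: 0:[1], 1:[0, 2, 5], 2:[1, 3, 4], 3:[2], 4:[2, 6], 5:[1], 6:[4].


BFS queue: start with [0]
Visit order: [0, 1, 2, 5, 3, 4, 6]


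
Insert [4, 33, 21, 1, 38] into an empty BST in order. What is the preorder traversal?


Root = 4; build tree by BST insertion.
Preorder traversal: [4, 1, 33, 21, 38]


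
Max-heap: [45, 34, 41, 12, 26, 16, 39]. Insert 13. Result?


Append 13: [45, 34, 41, 12, 26, 16, 39, 13]
Bubble up: swap idx 7(13) with idx 3(12)
Result: [45, 34, 41, 13, 26, 16, 39, 12]


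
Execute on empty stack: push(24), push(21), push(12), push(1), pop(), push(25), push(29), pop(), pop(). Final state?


push(24) -> [24]
push(21) -> [24, 21]
push(12) -> [24, 21, 12]
push(1) -> [24, 21, 12, 1]
pop() returns 1 -> [24, 21, 12]
push(25) -> [24, 21, 12, 25]
push(29) -> [24, 21, 12, 25, 29]
pop() returns 29 -> [24, 21, 12, 25]
pop() returns 25 -> [24, 21, 12]
Final stack (bottom to top): [24, 21, 12]


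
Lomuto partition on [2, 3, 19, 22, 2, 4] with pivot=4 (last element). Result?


Elements <= 4 go left of pivot.
Result: [2, 3, 2, 4, 19, 22], pivot at index 3


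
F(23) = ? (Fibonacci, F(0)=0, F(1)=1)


F(n)=F(n-1)+F(n-2)
...F(21)=10946, F(22)=17711, F(23)=28657


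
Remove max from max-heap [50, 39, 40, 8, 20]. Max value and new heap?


Max = 50
Replace root with last, heapify down
Resulting heap: [40, 39, 20, 8]


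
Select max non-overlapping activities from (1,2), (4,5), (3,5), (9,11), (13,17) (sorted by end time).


Greedy: pick earliest-ending, then skip overlaps.
Selected (4 activities): [(1, 2), (4, 5), (9, 11), (13, 17)]


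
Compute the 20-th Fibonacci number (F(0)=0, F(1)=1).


F(n)=F(n-1)+F(n-2)
...F(18)=2584, F(19)=4181, F(20)=6765


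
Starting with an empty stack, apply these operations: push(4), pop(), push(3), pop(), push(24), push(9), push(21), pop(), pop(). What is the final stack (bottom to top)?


push(4) -> [4]
pop() returns 4 -> []
push(3) -> [3]
pop() returns 3 -> []
push(24) -> [24]
push(9) -> [24, 9]
push(21) -> [24, 9, 21]
pop() returns 21 -> [24, 9]
pop() returns 9 -> [24]
Final stack (bottom to top): [24]


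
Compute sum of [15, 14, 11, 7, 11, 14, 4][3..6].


Prefix sums: [0, 15, 29, 40, 47, 58, 72, 76]
Sum[3..6] = prefix[7] - prefix[3] = 76 - 40 = 36


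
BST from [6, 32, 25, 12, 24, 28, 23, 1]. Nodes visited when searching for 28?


BST root = 6
Search for 28: compare at each node
Path: [6, 32, 25, 28]


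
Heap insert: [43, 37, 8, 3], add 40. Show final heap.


Append 40: [43, 37, 8, 3, 40]
Bubble up: swap idx 4(40) with idx 1(37)
Result: [43, 40, 8, 3, 37]


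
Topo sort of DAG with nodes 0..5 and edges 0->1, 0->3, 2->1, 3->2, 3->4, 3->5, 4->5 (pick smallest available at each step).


Kahn's algorithm, process smallest node first
Order: [0, 3, 2, 1, 4, 5]


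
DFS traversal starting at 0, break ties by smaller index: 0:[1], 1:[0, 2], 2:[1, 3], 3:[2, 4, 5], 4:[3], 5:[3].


DFS stack-based: start with [0]
Visit order: [0, 1, 2, 3, 4, 5]


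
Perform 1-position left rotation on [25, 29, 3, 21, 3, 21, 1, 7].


Left rotate by 1: [29, 3, 21, 3, 21, 1, 7, 25]


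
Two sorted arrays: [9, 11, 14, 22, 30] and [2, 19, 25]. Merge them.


Compare heads, take smaller each step.
Merged: [2, 9, 11, 14, 19, 22, 25, 30]


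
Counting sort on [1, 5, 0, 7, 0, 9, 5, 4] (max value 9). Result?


Count array: [2, 1, 0, 0, 1, 2, 0, 1, 0, 1]
Reconstruct: [0, 0, 1, 4, 5, 5, 7, 9]


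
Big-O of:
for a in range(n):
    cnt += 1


Per nesting level: O(n) = O(n)
Complexity: O(n)


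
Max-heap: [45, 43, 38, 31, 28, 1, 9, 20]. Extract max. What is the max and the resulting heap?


Max = 45
Replace root with last, heapify down
Resulting heap: [43, 31, 38, 20, 28, 1, 9]


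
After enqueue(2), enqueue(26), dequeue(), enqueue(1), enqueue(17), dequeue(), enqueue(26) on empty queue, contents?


enqueue(2) -> [2]
enqueue(26) -> [2, 26]
dequeue() returns 2 -> [26]
enqueue(1) -> [26, 1]
enqueue(17) -> [26, 1, 17]
dequeue() returns 26 -> [1, 17]
enqueue(26) -> [1, 17, 26]
Final queue (front to back): [1, 17, 26]


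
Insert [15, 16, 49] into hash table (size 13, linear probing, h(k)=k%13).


Insertions: 15->slot 2; 16->slot 3; 49->slot 10
Table: [None, None, 15, 16, None, None, None, None, None, None, 49, None, None]


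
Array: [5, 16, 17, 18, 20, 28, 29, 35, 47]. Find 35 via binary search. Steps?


Search for 35:
[0,8] mid=4 arr[4]=20
[5,8] mid=6 arr[6]=29
[7,8] mid=7 arr[7]=35
Total: 3 comparisons


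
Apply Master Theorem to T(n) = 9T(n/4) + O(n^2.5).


a=9, b=4, c=2.5. log_4(9)=1.585 < c=2.5. Case 3: O(n^c) = O(n^2.500)
Complexity: O(n^2.500)


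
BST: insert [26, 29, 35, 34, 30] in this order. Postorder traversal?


Root = 26; build tree by BST insertion.
Postorder traversal: [30, 34, 35, 29, 26]


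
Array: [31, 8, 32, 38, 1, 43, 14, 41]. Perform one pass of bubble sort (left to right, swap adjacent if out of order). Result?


After one pass: [8, 31, 32, 1, 38, 14, 41, 43]


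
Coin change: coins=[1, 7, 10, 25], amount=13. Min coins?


dp[0]=0; dp[i]=1+min(dp[i-c] for c in coins)
...dp[8]=2, dp[9]=3, dp[10]=1, dp[11]=2, dp[12]=3, dp[13]=4
Minimum coins for 13 = 4


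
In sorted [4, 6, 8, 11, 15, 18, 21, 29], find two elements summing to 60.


Two pointers: lo=0, hi=7
No pair sums to 60


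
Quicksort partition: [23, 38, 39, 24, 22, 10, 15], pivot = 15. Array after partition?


Elements <= 15 go left of pivot.
Result: [10, 15, 39, 24, 22, 23, 38], pivot at index 1


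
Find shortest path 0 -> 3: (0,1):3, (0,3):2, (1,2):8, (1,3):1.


Dijkstra from 0:
Distances: {0: 0, 1: 3, 2: 11, 3: 2}
Shortest distance to 3 = 2, path = [0, 3]


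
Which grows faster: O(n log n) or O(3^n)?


linearithmic grows slower than exponential (base 3)
O(n log n) is asymptotically smaller; O(3^n) grows faster


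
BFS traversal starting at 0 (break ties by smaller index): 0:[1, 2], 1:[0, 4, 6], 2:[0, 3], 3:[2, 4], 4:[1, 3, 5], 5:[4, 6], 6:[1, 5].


BFS queue: start with [0]
Visit order: [0, 1, 2, 4, 6, 3, 5]


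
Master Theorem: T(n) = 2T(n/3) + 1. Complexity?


a=2, b=3, c=0. log_3(2)=0.631 > c=0. Case 1: O(n^log_b(a)) = O(n^0.631)
Complexity: O(n^0.631)


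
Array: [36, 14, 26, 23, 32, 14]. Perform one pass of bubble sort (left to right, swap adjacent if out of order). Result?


After one pass: [14, 26, 23, 32, 14, 36]


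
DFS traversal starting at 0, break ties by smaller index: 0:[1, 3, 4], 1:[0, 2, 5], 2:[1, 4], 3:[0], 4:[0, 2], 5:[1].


DFS stack-based: start with [0]
Visit order: [0, 1, 2, 4, 5, 3]


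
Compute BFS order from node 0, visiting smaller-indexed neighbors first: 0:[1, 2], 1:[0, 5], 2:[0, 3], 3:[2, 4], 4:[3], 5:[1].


BFS queue: start with [0]
Visit order: [0, 1, 2, 5, 3, 4]


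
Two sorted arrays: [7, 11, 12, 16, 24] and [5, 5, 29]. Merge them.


Compare heads, take smaller each step.
Merged: [5, 5, 7, 11, 12, 16, 24, 29]


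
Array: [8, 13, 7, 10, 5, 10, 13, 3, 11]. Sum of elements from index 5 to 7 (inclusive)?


Prefix sums: [0, 8, 21, 28, 38, 43, 53, 66, 69, 80]
Sum[5..7] = prefix[8] - prefix[5] = 69 - 43 = 26


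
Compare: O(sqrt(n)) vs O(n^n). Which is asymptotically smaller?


sublinear grows slower than n^n
O(sqrt(n)) is asymptotically smaller; O(n^n) grows faster


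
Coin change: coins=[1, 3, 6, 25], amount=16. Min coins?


dp[0]=0; dp[i]=1+min(dp[i-c] for c in coins)
...dp[11]=4, dp[12]=2, dp[13]=3, dp[14]=4, dp[15]=3, dp[16]=4
Minimum coins for 16 = 4


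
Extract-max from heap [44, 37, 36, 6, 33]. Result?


Max = 44
Replace root with last, heapify down
Resulting heap: [37, 33, 36, 6]


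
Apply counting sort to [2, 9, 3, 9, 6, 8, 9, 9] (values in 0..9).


Count array: [0, 0, 1, 1, 0, 0, 1, 0, 1, 4]
Reconstruct: [2, 3, 6, 8, 9, 9, 9, 9]


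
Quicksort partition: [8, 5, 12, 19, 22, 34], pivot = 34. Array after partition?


Elements <= 34 go left of pivot.
Result: [8, 5, 12, 19, 22, 34], pivot at index 5


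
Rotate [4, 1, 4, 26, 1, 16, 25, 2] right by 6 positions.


Right rotate by 6: [4, 26, 1, 16, 25, 2, 4, 1]


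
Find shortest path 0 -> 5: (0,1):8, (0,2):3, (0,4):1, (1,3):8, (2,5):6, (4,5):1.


Dijkstra from 0:
Distances: {0: 0, 1: 8, 2: 3, 3: 16, 4: 1, 5: 2}
Shortest distance to 5 = 2, path = [0, 4, 5]


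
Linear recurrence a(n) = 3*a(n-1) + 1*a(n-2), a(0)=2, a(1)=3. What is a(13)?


Build bottom-up:
...a(11)=510117, a(12)=1684802, a(13)=3*1684802+1*510117=5564523


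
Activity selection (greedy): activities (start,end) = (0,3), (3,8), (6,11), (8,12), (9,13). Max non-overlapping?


Greedy: pick earliest-ending, then skip overlaps.
Selected (3 activities): [(0, 3), (3, 8), (8, 12)]


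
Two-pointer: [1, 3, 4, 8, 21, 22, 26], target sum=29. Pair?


Two pointers: lo=0, hi=6
Found pair: (3, 26) summing to 29


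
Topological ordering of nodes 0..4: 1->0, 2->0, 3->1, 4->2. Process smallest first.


Kahn's algorithm, process smallest node first
Order: [3, 1, 4, 2, 0]


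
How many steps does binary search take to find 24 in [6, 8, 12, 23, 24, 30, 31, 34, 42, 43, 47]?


Search for 24:
[0,10] mid=5 arr[5]=30
[0,4] mid=2 arr[2]=12
[3,4] mid=3 arr[3]=23
[4,4] mid=4 arr[4]=24
Total: 4 comparisons


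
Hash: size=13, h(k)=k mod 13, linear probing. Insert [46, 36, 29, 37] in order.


Insertions: 46->slot 7; 36->slot 10; 29->slot 3; 37->slot 11
Table: [None, None, None, 29, None, None, None, 46, None, None, 36, 37, None]


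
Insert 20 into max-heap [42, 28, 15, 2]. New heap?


Append 20: [42, 28, 15, 2, 20]
Bubble up: no swaps needed
Result: [42, 28, 15, 2, 20]


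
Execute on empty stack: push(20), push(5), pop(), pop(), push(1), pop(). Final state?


push(20) -> [20]
push(5) -> [20, 5]
pop() returns 5 -> [20]
pop() returns 20 -> []
push(1) -> [1]
pop() returns 1 -> []
Final stack (bottom to top): []


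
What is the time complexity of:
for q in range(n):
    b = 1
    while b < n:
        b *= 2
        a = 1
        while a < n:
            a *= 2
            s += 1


Per nesting level: O(n) * O(log n) * O(log n) = O(n (log n)^2)
Complexity: O(n (log n)^2)


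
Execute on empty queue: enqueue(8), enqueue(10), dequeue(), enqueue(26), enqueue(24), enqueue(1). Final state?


enqueue(8) -> [8]
enqueue(10) -> [8, 10]
dequeue() returns 8 -> [10]
enqueue(26) -> [10, 26]
enqueue(24) -> [10, 26, 24]
enqueue(1) -> [10, 26, 24, 1]
Final queue (front to back): [10, 26, 24, 1]


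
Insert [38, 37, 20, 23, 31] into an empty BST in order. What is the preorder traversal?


Root = 38; build tree by BST insertion.
Preorder traversal: [38, 37, 20, 23, 31]


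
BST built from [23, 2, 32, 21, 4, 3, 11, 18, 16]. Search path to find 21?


BST root = 23
Search for 21: compare at each node
Path: [23, 2, 21]


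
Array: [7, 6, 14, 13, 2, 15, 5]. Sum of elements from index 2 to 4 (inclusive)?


Prefix sums: [0, 7, 13, 27, 40, 42, 57, 62]
Sum[2..4] = prefix[5] - prefix[2] = 42 - 13 = 29


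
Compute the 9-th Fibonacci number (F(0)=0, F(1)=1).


F(n)=F(n-1)+F(n-2)
...F(7)=13, F(8)=21, F(9)=34


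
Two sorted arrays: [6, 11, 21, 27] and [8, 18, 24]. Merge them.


Compare heads, take smaller each step.
Merged: [6, 8, 11, 18, 21, 24, 27]


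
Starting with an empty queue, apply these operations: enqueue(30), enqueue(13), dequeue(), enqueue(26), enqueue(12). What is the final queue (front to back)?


enqueue(30) -> [30]
enqueue(13) -> [30, 13]
dequeue() returns 30 -> [13]
enqueue(26) -> [13, 26]
enqueue(12) -> [13, 26, 12]
Final queue (front to back): [13, 26, 12]


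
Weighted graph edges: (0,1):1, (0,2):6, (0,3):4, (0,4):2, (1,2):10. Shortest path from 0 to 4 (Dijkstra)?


Dijkstra from 0:
Distances: {0: 0, 1: 1, 2: 6, 3: 4, 4: 2}
Shortest distance to 4 = 2, path = [0, 4]


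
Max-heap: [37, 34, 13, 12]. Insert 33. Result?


Append 33: [37, 34, 13, 12, 33]
Bubble up: no swaps needed
Result: [37, 34, 13, 12, 33]


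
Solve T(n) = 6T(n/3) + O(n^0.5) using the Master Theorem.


a=6, b=3, c=0.5. log_3(6)=1.631 > c=0.5. Case 1: O(n^log_b(a)) = O(n^1.631)
Complexity: O(n^1.631)


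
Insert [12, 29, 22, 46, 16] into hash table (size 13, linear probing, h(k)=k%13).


Insertions: 12->slot 12; 29->slot 3; 22->slot 9; 46->slot 7; 16->slot 4
Table: [None, None, None, 29, 16, None, None, 46, None, 22, None, None, 12]


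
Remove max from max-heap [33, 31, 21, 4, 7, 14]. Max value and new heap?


Max = 33
Replace root with last, heapify down
Resulting heap: [31, 14, 21, 4, 7]


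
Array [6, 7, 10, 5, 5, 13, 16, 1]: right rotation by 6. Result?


Right rotate by 6: [10, 5, 5, 13, 16, 1, 6, 7]


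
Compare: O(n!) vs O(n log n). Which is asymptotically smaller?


linearithmic grows slower than factorial
O(n log n) is asymptotically smaller; O(n!) grows faster


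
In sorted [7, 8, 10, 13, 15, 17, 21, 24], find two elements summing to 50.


Two pointers: lo=0, hi=7
No pair sums to 50


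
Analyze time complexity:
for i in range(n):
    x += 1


Per nesting level: O(n) = O(n)
Complexity: O(n)


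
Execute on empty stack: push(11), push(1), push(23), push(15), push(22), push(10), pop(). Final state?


push(11) -> [11]
push(1) -> [11, 1]
push(23) -> [11, 1, 23]
push(15) -> [11, 1, 23, 15]
push(22) -> [11, 1, 23, 15, 22]
push(10) -> [11, 1, 23, 15, 22, 10]
pop() returns 10 -> [11, 1, 23, 15, 22]
Final stack (bottom to top): [11, 1, 23, 15, 22]


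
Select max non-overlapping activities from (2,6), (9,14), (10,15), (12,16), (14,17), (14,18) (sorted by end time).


Greedy: pick earliest-ending, then skip overlaps.
Selected (3 activities): [(2, 6), (9, 14), (14, 17)]


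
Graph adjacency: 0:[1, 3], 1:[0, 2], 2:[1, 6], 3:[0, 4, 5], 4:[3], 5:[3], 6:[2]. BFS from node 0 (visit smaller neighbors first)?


BFS queue: start with [0]
Visit order: [0, 1, 3, 2, 4, 5, 6]


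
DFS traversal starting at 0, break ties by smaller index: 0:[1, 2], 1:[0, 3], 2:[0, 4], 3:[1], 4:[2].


DFS stack-based: start with [0]
Visit order: [0, 1, 3, 2, 4]


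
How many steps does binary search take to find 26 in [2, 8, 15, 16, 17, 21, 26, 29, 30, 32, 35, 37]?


Search for 26:
[0,11] mid=5 arr[5]=21
[6,11] mid=8 arr[8]=30
[6,7] mid=6 arr[6]=26
Total: 3 comparisons
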